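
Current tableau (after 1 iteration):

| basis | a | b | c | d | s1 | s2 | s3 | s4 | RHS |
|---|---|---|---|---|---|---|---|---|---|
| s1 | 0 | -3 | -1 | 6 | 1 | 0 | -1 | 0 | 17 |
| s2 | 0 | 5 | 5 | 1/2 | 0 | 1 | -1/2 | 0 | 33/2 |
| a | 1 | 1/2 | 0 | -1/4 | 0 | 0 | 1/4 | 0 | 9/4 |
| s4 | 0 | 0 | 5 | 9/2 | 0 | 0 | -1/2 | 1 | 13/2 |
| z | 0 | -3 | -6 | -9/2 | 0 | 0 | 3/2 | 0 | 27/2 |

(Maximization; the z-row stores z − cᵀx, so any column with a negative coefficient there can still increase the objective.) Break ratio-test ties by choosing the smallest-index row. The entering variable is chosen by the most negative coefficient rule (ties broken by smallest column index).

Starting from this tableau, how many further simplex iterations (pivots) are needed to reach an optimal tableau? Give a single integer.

3

pivot: c in, s4 out → z = 213/10
pivot: b in, s2 out → z = 273/10
pivot: d in, c out → z = 442/15
No improving column remains; optimal.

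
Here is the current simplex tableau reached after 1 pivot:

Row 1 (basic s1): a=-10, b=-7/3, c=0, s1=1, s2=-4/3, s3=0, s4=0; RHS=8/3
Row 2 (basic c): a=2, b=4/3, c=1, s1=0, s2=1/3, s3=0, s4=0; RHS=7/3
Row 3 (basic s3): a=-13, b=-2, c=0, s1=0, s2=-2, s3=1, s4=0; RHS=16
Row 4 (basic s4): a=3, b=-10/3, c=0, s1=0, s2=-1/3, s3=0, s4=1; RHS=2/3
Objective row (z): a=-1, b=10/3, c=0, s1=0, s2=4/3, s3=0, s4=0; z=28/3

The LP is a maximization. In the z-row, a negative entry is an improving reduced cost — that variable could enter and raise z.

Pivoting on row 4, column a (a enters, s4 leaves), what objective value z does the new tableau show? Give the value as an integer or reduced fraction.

Minimum ratio for a: (2/3)/3 = 2/9.
z changes by −(z-row coeff of a)·ratio = −(-1)·(2/9) = 2/9.
New z = 28/3 + (2/9) = 86/9.

86/9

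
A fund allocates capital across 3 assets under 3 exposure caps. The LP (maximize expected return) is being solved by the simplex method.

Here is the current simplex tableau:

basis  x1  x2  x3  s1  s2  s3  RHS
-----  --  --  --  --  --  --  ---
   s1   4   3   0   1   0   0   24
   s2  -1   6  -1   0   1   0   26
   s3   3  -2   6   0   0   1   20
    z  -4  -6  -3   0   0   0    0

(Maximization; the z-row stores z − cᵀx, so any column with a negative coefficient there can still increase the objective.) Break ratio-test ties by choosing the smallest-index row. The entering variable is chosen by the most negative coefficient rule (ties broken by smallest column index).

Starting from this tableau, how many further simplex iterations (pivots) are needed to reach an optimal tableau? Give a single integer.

3

pivot: x2 in, s2 out → z = 26
pivot: x1 in, s1 out → z = 344/9
pivot: x3 in, s3 out → z = 7602/145
No improving column remains; optimal.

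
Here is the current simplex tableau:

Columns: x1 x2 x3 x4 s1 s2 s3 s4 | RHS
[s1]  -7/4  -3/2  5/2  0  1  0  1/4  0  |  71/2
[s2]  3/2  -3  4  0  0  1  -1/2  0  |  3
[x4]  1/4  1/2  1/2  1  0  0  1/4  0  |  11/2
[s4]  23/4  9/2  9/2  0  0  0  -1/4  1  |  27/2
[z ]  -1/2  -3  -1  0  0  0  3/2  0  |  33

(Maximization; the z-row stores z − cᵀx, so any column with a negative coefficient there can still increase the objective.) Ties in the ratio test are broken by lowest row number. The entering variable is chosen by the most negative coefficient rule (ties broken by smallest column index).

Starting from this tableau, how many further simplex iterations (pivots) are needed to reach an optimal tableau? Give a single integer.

1

pivot: x2 in, s4 out → z = 42
No improving column remains; optimal.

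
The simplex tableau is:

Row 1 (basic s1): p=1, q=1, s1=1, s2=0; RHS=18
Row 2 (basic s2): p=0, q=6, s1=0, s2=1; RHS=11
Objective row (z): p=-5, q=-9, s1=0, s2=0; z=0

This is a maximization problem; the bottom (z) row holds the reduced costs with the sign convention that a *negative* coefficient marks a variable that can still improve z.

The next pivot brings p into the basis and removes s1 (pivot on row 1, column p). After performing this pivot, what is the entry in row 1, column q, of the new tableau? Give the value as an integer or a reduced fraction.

1

Pivot element is row 1, column p: 1.
Normalize row 1: new (row 1, q) = 1/1 = 1.
Row 1 is the pivot row, so the entry is 1.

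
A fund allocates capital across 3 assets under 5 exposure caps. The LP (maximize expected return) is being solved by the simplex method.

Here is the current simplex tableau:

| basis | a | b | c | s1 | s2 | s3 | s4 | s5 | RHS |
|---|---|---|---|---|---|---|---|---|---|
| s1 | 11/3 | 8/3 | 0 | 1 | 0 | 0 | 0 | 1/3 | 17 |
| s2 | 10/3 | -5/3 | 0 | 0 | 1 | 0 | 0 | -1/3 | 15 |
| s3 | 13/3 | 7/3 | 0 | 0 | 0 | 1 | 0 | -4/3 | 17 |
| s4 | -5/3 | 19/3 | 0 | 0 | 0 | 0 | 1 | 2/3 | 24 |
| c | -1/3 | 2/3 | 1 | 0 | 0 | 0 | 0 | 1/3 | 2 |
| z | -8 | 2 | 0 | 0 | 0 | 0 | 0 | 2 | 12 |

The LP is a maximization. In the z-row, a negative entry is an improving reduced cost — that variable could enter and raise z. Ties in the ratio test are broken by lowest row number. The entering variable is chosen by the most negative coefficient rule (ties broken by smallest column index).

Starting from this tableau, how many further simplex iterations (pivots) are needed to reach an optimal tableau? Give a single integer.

2

pivot: a in, s3 out → z = 564/13
pivot: s5 in, s1 out → z = 840/19
No improving column remains; optimal.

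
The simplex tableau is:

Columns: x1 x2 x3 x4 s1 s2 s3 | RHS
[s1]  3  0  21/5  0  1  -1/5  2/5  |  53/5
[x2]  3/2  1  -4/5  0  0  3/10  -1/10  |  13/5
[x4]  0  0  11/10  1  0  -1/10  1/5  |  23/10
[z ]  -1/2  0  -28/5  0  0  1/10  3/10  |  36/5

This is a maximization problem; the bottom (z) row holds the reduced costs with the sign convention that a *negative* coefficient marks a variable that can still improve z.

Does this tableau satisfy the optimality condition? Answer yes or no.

no

Column x1 has objective-row coefficient -1/2, which is negative; an improving pivot exists, so not yet optimal.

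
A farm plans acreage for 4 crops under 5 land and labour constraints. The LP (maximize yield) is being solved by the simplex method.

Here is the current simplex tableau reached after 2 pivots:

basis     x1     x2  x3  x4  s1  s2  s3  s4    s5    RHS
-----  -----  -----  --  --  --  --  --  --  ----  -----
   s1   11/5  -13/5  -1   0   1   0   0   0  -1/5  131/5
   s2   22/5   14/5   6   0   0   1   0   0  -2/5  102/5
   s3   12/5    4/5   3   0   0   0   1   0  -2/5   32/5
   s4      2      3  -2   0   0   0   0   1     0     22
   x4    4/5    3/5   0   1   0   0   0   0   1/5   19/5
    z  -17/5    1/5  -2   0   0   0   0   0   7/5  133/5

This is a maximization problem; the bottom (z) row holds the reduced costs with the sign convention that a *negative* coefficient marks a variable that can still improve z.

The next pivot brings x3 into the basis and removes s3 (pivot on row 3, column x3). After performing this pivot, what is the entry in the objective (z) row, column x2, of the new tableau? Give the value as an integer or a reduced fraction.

11/15

Pivot element is row 3, column x3: 3.
Normalize row 3: new (row 3, x2) = (4/5)/3 = 4/15.
z-row ← z-row − (-2)·(new row 3): 1/5 − (-2)·(4/15) = 11/15.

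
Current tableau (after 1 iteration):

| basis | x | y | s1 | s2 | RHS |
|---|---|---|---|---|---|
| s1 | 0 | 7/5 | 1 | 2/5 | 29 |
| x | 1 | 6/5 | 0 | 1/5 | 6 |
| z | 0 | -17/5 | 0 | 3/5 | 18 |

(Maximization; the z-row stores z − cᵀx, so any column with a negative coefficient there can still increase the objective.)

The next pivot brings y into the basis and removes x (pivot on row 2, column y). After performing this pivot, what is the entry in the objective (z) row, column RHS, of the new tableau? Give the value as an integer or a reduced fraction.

35

Pivot element is row 2, column y: 6/5.
Normalize row 2: new (row 2, RHS) = 6/(6/5) = 5.
z-row ← z-row − (-17/5)·(new row 2): 18 − (-17/5)·5 = 35.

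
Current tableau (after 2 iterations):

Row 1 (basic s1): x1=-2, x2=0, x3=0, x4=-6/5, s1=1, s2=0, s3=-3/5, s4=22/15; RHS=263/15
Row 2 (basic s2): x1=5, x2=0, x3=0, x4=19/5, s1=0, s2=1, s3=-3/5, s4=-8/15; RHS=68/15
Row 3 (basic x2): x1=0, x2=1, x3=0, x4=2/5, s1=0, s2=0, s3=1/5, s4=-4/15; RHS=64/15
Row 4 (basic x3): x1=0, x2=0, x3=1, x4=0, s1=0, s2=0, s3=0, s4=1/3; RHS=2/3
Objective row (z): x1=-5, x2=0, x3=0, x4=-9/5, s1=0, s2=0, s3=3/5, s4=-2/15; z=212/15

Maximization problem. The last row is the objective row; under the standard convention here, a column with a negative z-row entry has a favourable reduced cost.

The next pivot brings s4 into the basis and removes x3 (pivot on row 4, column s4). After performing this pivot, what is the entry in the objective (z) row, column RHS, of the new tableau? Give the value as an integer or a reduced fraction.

72/5

Pivot element is row 4, column s4: 1/3.
Normalize row 4: new (row 4, RHS) = (2/3)/(1/3) = 2.
z-row ← z-row − (-2/15)·(new row 4): 212/15 − (-2/15)·2 = 72/5.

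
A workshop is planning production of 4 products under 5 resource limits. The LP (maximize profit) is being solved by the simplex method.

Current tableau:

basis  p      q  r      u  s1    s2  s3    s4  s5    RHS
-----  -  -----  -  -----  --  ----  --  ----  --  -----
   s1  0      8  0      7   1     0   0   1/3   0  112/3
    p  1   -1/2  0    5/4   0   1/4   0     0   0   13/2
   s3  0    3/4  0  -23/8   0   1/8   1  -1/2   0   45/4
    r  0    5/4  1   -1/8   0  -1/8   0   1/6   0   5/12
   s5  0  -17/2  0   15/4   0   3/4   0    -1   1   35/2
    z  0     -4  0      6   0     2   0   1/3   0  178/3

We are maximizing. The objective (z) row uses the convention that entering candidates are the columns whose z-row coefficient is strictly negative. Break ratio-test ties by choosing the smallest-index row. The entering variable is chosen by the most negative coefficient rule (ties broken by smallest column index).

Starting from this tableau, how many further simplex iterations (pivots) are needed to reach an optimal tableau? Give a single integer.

1

pivot: q in, r out → z = 182/3
No improving column remains; optimal.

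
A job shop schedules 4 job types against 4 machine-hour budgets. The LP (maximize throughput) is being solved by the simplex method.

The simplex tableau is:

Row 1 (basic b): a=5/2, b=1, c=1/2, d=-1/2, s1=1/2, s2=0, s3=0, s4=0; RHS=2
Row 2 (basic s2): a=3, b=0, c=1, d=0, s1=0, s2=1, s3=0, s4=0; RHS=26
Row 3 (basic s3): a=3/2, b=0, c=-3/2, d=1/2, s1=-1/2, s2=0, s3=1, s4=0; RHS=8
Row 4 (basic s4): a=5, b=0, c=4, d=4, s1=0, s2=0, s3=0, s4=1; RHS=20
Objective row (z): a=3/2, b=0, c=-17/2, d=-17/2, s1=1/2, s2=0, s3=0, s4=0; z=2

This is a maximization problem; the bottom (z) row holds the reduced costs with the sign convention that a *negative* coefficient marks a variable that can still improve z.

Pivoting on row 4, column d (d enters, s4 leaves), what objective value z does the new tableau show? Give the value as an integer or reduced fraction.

89/2

Minimum ratio for d: 20/4 = 5.
z changes by −(z-row coeff of d)·ratio = −(-17/2)·5 = 85/2.
New z = 2 + (85/2) = 89/2.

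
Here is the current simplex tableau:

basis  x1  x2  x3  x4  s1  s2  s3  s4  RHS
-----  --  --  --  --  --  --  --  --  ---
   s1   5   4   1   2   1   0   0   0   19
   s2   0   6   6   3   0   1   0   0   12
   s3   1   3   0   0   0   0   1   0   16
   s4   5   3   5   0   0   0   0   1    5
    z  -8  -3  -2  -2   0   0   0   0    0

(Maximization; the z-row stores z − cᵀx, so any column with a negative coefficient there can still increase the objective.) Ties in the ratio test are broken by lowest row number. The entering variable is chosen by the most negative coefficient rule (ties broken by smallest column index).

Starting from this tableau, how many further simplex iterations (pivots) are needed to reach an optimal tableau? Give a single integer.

pivot: x1 in, s4 out → z = 8
pivot: x4 in, s2 out → z = 16
No improving column remains; optimal.

2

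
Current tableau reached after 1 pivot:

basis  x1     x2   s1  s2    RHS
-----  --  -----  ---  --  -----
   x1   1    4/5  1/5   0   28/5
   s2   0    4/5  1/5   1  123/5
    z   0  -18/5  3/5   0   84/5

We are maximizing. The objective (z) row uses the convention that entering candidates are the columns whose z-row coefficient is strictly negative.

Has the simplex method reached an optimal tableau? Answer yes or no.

Column x2 has objective-row coefficient -18/5, which is negative; an improving pivot exists, so not yet optimal.

no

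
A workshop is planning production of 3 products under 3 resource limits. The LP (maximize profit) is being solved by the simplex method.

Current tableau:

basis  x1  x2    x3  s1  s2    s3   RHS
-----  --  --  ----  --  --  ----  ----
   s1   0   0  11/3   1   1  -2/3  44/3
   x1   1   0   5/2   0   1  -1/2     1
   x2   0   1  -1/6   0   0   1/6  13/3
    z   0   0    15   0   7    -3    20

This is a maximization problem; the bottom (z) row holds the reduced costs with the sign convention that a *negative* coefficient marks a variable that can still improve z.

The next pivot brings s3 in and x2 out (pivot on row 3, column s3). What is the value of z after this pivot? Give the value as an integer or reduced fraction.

98

Minimum ratio for s3: (13/3)/(1/6) = 26.
z changes by −(z-row coeff of s3)·ratio = −(-3)·26 = 78.
New z = 20 + 78 = 98.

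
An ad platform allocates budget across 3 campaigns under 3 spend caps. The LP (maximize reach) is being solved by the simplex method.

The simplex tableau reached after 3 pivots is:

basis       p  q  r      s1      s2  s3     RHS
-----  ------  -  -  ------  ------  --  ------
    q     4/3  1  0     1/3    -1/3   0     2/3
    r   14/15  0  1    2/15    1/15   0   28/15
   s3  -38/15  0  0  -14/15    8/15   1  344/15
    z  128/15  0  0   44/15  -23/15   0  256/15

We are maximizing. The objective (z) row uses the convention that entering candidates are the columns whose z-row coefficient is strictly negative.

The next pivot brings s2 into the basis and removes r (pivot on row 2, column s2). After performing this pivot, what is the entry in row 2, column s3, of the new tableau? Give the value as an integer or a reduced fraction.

Pivot element is row 2, column s2: 1/15.
Normalize row 2: new (row 2, s3) = 0/(1/15) = 0.
Row 2 is the pivot row, so the entry is 0.

0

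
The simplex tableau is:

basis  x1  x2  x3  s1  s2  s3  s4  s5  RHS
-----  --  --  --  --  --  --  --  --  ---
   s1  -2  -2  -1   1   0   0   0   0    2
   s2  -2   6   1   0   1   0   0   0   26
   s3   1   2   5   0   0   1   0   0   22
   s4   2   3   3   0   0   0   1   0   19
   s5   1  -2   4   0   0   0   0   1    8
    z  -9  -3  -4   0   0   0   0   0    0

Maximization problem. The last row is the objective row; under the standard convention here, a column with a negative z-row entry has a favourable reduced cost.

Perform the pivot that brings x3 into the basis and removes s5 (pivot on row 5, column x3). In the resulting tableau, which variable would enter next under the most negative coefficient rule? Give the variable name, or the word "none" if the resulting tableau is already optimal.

x1

Pivot element 4. New z-row = old z-row − (-4)·(row 5/4).
Updated z-row coefficients: x1: -8, x2: -5, x3: 0, s1: 0, s2: 0, s3: 0, s4: 0, s5: 1.
The most negative is -8 in column x1, so x1 would enter next.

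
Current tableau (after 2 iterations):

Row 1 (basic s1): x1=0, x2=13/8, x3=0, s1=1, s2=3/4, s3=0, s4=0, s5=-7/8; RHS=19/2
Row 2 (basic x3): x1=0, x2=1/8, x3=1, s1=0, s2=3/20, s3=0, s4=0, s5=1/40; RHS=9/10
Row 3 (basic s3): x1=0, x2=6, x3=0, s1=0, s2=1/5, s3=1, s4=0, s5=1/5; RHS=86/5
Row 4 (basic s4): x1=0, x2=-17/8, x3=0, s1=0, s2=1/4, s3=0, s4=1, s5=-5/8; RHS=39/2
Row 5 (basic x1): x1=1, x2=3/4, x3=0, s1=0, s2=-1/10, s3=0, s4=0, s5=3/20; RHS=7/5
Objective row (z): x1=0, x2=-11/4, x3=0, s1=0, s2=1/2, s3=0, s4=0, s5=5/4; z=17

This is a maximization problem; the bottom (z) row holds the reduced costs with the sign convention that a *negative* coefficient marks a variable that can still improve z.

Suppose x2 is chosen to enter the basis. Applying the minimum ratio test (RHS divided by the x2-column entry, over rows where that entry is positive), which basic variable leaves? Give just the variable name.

Ratios: row 1 (s1): (19/2)/(13/8) = 76/13; row 2 (x3): (9/10)/(1/8) = 36/5; row 3 (s3): (86/5)/6 = 43/15; row 4 (s4): entry -17/8 ≤ 0, skip; row 5 (x1): (7/5)/(3/4) = 28/15.
Minimum ratio 28/15 is in the x1 row, so x1 leaves.

x1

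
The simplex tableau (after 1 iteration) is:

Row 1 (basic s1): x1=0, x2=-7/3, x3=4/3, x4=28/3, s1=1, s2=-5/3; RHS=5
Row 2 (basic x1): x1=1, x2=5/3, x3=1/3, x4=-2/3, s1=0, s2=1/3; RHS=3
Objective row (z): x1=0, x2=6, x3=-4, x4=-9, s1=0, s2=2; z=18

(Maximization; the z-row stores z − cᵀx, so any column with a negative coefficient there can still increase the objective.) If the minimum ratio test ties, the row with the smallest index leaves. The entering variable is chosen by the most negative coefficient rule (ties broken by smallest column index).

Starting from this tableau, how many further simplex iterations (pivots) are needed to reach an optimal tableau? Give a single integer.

pivot: x4 in, s1 out → z = 639/28
pivot: x3 in, x4 out → z = 33
pivot: s2 in, x1 out → z = 40
No improving column remains; optimal.

3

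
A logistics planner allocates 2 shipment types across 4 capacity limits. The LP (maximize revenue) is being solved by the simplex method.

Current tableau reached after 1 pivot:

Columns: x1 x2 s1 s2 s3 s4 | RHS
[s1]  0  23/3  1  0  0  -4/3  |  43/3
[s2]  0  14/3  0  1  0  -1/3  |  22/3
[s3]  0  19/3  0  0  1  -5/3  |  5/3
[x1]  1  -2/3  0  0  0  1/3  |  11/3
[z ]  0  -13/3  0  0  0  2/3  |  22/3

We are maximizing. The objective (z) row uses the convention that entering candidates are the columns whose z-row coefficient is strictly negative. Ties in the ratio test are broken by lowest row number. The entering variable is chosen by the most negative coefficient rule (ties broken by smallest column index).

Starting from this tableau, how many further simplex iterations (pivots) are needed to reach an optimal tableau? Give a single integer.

pivot: x2 in, s3 out → z = 161/19
pivot: s4 in, s2 out → z = 199/17
No improving column remains; optimal.

2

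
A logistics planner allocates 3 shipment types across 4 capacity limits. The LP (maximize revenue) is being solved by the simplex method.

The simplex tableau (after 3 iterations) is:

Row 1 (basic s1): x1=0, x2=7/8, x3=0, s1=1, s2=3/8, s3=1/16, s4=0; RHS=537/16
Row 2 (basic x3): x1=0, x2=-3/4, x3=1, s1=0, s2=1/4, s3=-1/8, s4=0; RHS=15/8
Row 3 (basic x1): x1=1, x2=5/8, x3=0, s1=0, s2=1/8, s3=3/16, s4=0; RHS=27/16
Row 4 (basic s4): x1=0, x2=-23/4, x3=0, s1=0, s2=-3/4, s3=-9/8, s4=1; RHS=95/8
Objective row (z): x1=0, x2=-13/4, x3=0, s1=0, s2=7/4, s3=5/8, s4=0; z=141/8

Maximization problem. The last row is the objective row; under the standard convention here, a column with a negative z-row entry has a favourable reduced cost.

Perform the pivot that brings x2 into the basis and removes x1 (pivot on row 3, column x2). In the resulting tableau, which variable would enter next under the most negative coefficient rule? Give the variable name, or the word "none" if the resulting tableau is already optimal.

none

Pivot element 5/8. New z-row = old z-row − (-13/4)·(row 3/(5/8)).
Updated z-row coefficients: x1: 26/5, x2: 0, x3: 0, s1: 0, s2: 12/5, s3: 8/5, s4: 0.
No coefficient is strictly negative; the tableau after this pivot is optimal.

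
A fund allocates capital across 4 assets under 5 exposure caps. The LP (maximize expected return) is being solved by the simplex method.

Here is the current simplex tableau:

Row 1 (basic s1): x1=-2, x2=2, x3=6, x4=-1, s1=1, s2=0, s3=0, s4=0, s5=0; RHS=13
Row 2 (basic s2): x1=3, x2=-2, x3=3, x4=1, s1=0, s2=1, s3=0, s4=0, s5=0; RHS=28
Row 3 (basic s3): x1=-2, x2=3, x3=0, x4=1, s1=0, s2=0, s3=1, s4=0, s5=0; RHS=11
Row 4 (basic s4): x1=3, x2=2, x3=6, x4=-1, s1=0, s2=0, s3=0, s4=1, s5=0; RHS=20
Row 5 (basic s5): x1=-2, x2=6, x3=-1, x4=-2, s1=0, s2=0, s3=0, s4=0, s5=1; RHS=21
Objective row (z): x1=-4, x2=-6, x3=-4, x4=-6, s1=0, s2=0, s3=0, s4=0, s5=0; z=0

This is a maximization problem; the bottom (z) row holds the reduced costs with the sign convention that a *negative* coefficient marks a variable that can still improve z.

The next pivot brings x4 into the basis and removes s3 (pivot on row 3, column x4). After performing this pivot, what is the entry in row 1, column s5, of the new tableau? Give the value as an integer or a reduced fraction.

Pivot element is row 3, column x4: 1.
Normalize row 3: new (row 3, s5) = 0/1 = 0.
row 1 ← row 1 − (-1)·(new row 3): 0 − (-1)·0 = 0.

0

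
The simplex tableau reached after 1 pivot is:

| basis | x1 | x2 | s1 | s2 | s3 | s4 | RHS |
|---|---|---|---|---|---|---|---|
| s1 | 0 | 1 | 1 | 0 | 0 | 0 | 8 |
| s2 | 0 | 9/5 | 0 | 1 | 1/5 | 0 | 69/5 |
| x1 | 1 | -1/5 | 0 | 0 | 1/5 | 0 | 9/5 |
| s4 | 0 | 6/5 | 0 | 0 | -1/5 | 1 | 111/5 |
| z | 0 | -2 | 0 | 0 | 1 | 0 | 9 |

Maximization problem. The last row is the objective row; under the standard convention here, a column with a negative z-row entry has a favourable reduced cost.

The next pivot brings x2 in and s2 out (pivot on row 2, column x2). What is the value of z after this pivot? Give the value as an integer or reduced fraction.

73/3

Minimum ratio for x2: (69/5)/(9/5) = 23/3.
z changes by −(z-row coeff of x2)·ratio = −(-2)·(23/3) = 46/3.
New z = 9 + (46/3) = 73/3.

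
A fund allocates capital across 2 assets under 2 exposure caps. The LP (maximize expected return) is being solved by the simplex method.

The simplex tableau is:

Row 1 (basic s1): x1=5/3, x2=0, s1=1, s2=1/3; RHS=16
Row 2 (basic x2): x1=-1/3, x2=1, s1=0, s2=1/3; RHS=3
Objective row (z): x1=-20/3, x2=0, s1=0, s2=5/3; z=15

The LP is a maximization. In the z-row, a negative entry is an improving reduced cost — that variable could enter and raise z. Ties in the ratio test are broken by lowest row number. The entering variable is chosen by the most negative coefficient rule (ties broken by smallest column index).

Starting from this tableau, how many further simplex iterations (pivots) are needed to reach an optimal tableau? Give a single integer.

pivot: x1 in, s1 out → z = 79
No improving column remains; optimal.

1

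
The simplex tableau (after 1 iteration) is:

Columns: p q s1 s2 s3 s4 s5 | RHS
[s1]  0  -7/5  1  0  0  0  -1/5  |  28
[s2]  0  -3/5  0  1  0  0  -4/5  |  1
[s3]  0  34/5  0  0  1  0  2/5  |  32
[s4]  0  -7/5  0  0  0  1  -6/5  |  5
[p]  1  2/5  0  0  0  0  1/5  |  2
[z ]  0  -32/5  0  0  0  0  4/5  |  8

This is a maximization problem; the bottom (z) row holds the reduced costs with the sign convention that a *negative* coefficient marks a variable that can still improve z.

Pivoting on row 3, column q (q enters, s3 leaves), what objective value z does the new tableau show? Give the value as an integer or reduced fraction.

Minimum ratio for q: 32/(34/5) = 80/17.
z changes by −(z-row coeff of q)·ratio = −(-32/5)·(80/17) = 512/17.
New z = 8 + (512/17) = 648/17.

648/17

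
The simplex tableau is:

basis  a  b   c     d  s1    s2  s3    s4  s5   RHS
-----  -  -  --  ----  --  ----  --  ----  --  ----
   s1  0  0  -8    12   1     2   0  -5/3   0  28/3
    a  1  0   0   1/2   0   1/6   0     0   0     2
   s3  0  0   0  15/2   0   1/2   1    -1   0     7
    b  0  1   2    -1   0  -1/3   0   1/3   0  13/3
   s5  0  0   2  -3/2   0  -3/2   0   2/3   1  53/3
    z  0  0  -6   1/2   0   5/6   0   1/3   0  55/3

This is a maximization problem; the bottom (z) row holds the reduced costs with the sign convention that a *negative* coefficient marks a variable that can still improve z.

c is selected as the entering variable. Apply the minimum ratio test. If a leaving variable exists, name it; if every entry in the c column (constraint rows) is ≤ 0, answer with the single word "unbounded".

Ratios: row 1 (s1): entry -8 ≤ 0, skip; row 2 (a): entry 0 ≤ 0, skip; row 3 (s3): entry 0 ≤ 0, skip; row 4 (b): (13/3)/2 = 13/6; row 5 (s5): (53/3)/2 = 53/6.
Minimum ratio is in the b row, so b leaves.

b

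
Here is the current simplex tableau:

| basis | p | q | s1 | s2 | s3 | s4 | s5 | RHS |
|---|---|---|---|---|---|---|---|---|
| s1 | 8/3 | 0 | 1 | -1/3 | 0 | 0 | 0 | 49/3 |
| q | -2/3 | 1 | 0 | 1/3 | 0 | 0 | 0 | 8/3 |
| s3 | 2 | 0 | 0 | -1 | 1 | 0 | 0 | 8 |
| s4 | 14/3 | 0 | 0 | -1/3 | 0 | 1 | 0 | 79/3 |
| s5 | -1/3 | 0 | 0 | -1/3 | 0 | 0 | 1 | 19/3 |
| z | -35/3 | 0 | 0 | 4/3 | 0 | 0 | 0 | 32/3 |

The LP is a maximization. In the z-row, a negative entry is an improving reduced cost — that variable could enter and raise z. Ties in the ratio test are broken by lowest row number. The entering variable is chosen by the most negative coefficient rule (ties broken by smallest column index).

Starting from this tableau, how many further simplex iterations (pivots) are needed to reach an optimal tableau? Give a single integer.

2

pivot: p in, s3 out → z = 172/3
pivot: s2 in, s4 out → z = 895/12
No improving column remains; optimal.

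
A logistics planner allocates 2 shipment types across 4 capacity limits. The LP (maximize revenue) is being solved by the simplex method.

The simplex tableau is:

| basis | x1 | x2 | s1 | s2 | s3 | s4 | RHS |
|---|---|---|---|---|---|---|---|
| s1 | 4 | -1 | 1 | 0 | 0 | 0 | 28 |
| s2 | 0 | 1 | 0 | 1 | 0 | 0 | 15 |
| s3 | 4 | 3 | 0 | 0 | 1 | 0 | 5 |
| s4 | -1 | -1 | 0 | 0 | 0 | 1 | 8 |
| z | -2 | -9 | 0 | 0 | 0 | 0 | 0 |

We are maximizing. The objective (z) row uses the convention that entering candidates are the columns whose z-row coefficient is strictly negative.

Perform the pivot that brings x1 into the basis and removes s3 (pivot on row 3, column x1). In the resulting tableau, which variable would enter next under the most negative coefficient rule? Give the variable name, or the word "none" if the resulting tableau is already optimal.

x2

Pivot element 4. New z-row = old z-row − (-2)·(row 3/4).
Updated z-row coefficients: x1: 0, x2: -15/2, s1: 0, s2: 0, s3: 1/2, s4: 0.
The most negative is -15/2 in column x2, so x2 would enter next.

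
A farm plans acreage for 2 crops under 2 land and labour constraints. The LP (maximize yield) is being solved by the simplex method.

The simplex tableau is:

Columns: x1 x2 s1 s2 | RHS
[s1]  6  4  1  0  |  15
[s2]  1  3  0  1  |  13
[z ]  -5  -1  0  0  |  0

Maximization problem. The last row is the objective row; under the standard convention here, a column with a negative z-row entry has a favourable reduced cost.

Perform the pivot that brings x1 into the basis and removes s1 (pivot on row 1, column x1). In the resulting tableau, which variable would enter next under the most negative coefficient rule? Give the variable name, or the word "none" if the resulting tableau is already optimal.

Pivot element 6. New z-row = old z-row − (-5)·(row 1/6).
Updated z-row coefficients: x1: 0, x2: 7/3, s1: 5/6, s2: 0.
No coefficient is strictly negative; the tableau after this pivot is optimal.

none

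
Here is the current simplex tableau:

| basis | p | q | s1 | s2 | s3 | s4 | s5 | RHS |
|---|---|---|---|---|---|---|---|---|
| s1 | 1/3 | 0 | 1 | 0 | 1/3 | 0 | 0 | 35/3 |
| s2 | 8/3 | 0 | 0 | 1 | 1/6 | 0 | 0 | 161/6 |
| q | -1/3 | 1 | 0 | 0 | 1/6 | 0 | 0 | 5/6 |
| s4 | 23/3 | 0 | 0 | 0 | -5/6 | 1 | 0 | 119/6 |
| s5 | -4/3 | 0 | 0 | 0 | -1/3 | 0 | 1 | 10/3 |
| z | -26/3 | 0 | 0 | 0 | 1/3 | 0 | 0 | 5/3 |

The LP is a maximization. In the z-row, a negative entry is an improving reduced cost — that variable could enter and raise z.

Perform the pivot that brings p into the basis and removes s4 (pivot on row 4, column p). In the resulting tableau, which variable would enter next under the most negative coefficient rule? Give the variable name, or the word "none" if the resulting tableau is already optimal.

s3

Pivot element 23/3. New z-row = old z-row − (-26/3)·(row 4/(23/3)).
Updated z-row coefficients: p: 0, q: 0, s1: 0, s2: 0, s3: -14/23, s4: 26/23, s5: 0.
The most negative is -14/23 in column s3, so s3 would enter next.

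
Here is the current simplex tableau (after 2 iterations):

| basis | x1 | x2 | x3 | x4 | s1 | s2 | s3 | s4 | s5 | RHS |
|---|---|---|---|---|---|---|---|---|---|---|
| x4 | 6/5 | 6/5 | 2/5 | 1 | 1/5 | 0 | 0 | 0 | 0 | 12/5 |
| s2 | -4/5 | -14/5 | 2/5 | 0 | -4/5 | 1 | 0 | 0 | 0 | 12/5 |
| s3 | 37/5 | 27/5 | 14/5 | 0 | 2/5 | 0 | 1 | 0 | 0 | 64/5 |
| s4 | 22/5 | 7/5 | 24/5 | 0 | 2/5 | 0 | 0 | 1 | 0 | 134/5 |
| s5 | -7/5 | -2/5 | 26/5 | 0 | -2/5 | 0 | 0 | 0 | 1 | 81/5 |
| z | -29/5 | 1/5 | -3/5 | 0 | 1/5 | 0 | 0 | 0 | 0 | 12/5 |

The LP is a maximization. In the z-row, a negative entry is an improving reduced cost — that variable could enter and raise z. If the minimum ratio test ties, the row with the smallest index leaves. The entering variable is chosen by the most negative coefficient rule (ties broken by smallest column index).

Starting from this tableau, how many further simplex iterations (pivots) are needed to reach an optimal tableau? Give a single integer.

1

pivot: x1 in, s3 out → z = 460/37
No improving column remains; optimal.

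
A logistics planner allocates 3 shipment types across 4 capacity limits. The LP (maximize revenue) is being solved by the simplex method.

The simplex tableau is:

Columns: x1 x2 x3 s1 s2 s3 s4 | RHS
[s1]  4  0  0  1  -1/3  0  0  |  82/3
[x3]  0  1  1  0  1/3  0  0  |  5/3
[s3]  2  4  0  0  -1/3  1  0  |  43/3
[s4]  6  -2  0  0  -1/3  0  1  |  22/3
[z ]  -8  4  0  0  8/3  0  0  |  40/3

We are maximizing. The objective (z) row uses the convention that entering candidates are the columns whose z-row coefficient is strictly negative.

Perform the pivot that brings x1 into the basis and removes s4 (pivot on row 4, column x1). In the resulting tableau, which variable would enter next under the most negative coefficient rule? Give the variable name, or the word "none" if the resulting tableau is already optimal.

Pivot element 6. New z-row = old z-row − (-8)·(row 4/6).
Updated z-row coefficients: x1: 0, x2: 4/3, x3: 0, s1: 0, s2: 20/9, s3: 0, s4: 4/3.
No coefficient is strictly negative; the tableau after this pivot is optimal.

none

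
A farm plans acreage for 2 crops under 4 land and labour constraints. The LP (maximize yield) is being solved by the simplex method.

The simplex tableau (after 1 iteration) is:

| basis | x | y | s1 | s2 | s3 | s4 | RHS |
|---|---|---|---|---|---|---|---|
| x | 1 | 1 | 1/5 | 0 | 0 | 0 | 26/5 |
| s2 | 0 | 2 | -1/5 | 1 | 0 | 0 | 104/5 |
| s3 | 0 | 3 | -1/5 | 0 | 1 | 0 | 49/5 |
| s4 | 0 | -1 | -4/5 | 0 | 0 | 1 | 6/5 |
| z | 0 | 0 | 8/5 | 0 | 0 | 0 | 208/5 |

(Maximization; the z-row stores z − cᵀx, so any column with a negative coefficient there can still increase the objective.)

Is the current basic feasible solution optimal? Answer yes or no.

yes

No objective-row coefficient is strictly negative, so no entering variable exists; the tableau is optimal.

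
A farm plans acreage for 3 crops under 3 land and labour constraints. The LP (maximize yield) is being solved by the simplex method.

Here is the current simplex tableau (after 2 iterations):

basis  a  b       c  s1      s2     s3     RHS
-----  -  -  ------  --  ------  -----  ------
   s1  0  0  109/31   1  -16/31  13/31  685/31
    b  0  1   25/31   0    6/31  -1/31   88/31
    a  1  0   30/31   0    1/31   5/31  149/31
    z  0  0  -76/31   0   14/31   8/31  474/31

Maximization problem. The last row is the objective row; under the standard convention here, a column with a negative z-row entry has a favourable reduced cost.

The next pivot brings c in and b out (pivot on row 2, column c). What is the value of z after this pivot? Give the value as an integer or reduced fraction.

Minimum ratio for c: (88/31)/(25/31) = 88/25.
z changes by −(z-row coeff of c)·ratio = −(-76/31)·(88/25) = 6688/775.
New z = 474/31 + (6688/775) = 598/25.

598/25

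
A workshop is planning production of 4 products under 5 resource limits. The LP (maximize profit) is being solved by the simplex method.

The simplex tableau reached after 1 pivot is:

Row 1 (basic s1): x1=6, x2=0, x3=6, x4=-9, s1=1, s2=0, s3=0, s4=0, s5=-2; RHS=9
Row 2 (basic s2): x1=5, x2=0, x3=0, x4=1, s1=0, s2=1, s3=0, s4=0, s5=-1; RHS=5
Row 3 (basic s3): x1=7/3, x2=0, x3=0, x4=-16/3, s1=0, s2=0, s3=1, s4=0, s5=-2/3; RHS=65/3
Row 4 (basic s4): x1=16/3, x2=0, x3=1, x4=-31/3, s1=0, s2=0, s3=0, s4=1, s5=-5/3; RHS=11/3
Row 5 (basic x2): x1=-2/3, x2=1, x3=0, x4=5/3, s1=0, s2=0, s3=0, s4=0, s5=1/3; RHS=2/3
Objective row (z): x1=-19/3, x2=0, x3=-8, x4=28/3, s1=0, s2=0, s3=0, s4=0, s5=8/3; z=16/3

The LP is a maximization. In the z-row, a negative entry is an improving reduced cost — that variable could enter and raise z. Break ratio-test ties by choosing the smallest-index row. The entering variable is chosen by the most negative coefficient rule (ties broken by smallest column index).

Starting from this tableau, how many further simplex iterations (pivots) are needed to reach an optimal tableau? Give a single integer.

pivot: x3 in, s1 out → z = 52/3
pivot: x4 in, x2 out → z = 92/5
No improving column remains; optimal.

2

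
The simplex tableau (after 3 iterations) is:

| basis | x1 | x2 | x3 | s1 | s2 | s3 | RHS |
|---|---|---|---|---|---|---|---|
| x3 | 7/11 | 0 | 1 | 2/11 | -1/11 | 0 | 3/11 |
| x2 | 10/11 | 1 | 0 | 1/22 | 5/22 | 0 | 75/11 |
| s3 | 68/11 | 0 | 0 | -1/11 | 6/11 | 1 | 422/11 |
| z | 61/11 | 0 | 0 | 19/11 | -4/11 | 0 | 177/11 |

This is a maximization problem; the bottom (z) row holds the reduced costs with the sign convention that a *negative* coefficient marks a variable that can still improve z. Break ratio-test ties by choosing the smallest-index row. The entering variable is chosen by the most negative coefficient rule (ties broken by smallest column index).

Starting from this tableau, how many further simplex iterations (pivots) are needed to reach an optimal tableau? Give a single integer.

1

pivot: s2 in, x2 out → z = 27
No improving column remains; optimal.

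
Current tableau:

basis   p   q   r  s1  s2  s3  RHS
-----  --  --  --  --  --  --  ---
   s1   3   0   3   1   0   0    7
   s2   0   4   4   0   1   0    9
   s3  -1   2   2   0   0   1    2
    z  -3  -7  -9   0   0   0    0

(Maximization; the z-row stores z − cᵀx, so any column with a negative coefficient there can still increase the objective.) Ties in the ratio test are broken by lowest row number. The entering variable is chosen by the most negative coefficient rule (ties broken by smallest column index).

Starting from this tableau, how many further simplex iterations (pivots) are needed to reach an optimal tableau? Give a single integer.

3

pivot: r in, s3 out → z = 9
pivot: p in, s1 out → z = 47/3
pivot: q in, r out → z = 133/6
No improving column remains; optimal.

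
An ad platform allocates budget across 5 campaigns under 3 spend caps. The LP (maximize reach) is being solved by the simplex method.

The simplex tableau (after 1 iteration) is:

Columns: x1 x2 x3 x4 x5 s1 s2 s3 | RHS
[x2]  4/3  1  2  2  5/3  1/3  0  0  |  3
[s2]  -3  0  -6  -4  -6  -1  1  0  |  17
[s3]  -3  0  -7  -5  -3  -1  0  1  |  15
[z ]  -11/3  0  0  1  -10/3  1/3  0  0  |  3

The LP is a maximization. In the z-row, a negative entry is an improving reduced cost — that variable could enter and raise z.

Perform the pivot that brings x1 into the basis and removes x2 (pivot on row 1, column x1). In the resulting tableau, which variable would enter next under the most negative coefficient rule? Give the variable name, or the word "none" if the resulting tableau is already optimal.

Pivot element 4/3. New z-row = old z-row − (-11/3)·(row 1/(4/3)).
Updated z-row coefficients: x1: 0, x2: 11/4, x3: 11/2, x4: 13/2, x5: 5/4, s1: 5/4, s2: 0, s3: 0.
No coefficient is strictly negative; the tableau after this pivot is optimal.

none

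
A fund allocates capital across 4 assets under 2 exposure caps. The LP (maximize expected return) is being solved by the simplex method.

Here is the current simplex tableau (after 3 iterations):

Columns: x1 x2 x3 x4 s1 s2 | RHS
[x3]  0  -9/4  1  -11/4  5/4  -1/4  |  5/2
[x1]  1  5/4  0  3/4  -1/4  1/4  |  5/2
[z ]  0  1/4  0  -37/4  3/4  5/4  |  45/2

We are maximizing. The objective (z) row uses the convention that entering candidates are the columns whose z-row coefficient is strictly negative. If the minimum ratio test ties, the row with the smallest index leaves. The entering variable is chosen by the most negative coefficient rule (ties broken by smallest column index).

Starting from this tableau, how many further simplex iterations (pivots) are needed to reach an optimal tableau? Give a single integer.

pivot: x4 in, x1 out → z = 160/3
pivot: s1 in, x3 out → z = 135
No improving column remains; optimal.

2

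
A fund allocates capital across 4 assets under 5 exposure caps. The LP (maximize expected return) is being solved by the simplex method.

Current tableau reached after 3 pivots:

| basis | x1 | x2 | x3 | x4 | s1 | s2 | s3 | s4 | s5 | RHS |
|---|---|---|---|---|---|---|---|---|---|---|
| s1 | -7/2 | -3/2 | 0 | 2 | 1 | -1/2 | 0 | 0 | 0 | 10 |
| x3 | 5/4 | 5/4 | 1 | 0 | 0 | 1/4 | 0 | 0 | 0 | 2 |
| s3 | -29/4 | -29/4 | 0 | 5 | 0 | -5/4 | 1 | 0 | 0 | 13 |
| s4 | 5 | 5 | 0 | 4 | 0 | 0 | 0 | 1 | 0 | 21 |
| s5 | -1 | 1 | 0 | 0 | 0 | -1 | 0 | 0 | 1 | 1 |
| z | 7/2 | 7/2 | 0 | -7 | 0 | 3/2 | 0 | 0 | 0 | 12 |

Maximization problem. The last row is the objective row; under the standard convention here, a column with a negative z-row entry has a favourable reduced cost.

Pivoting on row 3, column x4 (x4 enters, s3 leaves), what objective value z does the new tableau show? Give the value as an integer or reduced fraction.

151/5

Minimum ratio for x4: 13/5 = 13/5.
z changes by −(z-row coeff of x4)·ratio = −(-7)·(13/5) = 91/5.
New z = 12 + (91/5) = 151/5.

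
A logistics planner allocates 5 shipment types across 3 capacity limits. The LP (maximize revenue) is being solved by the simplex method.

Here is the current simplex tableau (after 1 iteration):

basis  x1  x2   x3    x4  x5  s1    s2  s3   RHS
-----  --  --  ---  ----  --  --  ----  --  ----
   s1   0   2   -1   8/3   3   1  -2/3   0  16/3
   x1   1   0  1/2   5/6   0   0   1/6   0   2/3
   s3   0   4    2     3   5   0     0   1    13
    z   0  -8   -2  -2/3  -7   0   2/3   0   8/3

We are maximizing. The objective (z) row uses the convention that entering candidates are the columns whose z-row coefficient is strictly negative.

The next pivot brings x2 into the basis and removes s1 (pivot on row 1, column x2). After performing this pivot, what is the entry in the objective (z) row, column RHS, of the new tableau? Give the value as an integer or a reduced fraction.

24

Pivot element is row 1, column x2: 2.
Normalize row 1: new (row 1, RHS) = (16/3)/2 = 8/3.
z-row ← z-row − (-8)·(new row 1): 8/3 − (-8)·(8/3) = 24.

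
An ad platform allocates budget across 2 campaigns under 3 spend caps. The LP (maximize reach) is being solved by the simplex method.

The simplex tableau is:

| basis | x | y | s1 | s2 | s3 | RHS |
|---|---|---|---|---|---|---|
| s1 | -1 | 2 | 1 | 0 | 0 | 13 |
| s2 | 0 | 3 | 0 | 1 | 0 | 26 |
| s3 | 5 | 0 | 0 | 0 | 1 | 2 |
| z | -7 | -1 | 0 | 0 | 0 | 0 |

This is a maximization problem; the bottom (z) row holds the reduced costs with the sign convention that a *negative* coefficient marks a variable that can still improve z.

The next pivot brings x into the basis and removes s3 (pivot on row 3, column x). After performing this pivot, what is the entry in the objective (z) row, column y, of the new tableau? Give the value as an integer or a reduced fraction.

-1

Pivot element is row 3, column x: 5.
Normalize row 3: new (row 3, y) = 0/5 = 0.
z-row ← z-row − (-7)·(new row 3): -1 − (-7)·0 = -1.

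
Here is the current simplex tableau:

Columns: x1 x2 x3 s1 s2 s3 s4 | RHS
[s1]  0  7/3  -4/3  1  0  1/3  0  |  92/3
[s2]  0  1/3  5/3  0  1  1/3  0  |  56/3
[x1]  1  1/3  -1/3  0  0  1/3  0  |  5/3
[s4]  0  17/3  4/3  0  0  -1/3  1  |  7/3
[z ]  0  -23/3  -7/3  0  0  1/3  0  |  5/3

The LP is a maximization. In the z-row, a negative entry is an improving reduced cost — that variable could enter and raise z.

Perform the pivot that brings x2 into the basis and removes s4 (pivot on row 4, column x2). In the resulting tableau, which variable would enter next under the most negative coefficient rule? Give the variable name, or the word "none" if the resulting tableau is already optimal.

x3

Pivot element 17/3. New z-row = old z-row − (-23/3)·(row 4/(17/3)).
Updated z-row coefficients: x1: 0, x2: 0, x3: -9/17, s1: 0, s2: 0, s3: -2/17, s4: 23/17.
The most negative is -9/17 in column x3, so x3 would enter next.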